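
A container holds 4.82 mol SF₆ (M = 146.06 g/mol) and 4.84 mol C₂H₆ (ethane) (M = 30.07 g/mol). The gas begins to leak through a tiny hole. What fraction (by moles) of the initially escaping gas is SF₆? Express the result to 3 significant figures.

Rate_i ∝ x_i/√M_i (Graham's law weighted by mole fraction), so the effusate composition follows n_i/√M_i.
So x_SF₆ in the escaping gas = (n_SF₆/√M_SF₆) / Σ(n_i/√M_i)
= (4.82/√146.06) / (4.82/√146.06 + 4.84/√30.07) = 0.3988/(0.3988 + 0.8826) = 0.311.

0.311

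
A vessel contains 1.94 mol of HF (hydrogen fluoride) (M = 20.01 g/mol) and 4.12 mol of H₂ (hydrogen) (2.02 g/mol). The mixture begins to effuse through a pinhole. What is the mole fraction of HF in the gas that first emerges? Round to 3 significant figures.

Effusion rate of each component ∝ n_i/√M_i (partial pressure × 1/√M).
Mole fraction of HF in the effusate = (n_HF/√M_HF) / (n_HF/√M_HF + n_H₂/√M_H₂)
= (1.94/√20.01) / (1.94/√20.01 + 4.12/√2.02) = 0.4337/(0.4337 + 2.899) = 0.130.

0.130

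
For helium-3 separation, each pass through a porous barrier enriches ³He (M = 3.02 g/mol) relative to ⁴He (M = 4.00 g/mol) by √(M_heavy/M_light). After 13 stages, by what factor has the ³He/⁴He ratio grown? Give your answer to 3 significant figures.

Each stage multiplies the ratio by α = √(4.00/3.02), so after 13 stages the overall factor is α^13 = (4.00/3.02)^(13/2).
= 1.32450^(13/2) = 6.21.

6.21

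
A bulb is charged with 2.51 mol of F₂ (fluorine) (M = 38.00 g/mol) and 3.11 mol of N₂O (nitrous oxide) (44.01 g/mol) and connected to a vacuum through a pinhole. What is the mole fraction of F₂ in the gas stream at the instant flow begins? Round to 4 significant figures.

0.4648

Each component's effusion rate ∝ (its partial pressure)·(1/√M) ∝ n_i/√M_i.
x_F₂(eff) = (n_F₂/√M_F₂) / (n_F₂/√M_F₂ + n_N₂O/√M_N₂O)
= (2.51/√38.00) / (2.51/√38.00 + 3.11/√44.01) = 0.4072/(0.4072 + 0.4688) = 0.4648.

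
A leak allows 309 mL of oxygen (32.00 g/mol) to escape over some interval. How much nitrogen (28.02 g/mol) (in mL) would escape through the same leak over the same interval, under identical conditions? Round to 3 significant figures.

330 mL

From Graham's law, rate_N₂/rate_O₂ = √(M_O₂/M_N₂) = √(32.00/28.02) = √1.142 = 1.069.
So the volume for N₂ is 309 × 1.069 = 330 mL.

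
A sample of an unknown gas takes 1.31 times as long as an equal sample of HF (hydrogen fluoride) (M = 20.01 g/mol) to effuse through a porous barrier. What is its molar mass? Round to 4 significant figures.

34.34 g/mol

From Graham's law, t_X/t_HF = √(M_X/M_HF).
1.31 = √(M_X/20.01)
M_X = 20.01 × 1.31² = 20.01 × 1.716 = 34.34 g/mol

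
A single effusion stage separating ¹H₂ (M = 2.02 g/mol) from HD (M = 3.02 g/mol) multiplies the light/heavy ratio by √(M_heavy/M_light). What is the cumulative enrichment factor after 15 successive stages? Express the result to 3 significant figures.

20.4

Each stage multiplies the ratio by α = √(3.02/2.02), so after 15 stages the overall factor is α^15 = (3.02/2.02)^(15/2).
= 1.49505^(15/2) = 20.4.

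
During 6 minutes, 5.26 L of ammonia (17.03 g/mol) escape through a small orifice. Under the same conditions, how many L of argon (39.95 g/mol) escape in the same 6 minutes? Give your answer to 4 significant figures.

Using Graham's law: rate_Ar/rate_NH₃ = √(M_NH₃/M_Ar) = √(17.03/39.95) = √0.4263 = 0.6529.
So the volume for Ar is 5.26 × 0.6529 = 3.434 L.

3.434 L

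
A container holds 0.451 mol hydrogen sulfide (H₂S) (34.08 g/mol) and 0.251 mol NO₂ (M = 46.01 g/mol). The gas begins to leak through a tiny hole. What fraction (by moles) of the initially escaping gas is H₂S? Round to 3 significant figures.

0.676

Effusion rate of each component ∝ n_i/√M_i (partial pressure × 1/√M).
So x_H₂S in the escaping gas = (n_H₂S/√M_H₂S) / Σ(n_i/√M_i)
= (0.451/√34.08) / (0.451/√34.08 + 0.251/√46.01) = 0.07726/(0.07726 + 0.03700) = 0.676.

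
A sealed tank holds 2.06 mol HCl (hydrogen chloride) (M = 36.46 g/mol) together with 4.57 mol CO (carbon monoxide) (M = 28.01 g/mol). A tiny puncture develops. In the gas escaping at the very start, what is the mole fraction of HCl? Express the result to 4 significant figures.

0.2832

Each component's effusion rate ∝ (its partial pressure)·(1/√M) ∝ n_i/√M_i.
So x_HCl in the escaping gas = (n_HCl/√M_HCl) / Σ(n_i/√M_i)
= (2.06/√36.46) / (2.06/√36.46 + 4.57/√28.01) = 0.3412/(0.3412 + 0.8635) = 0.2832.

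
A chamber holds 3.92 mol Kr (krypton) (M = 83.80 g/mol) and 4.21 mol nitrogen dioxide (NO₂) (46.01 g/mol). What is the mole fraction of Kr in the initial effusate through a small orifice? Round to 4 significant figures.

Rate_i ∝ x_i/√M_i (Graham's law weighted by mole fraction), so the effusate composition follows n_i/√M_i.
Mole fraction of Kr in the effusate = (n_Kr/√M_Kr) / (n_Kr/√M_Kr + n_NO₂/√M_NO₂)
= (3.92/√83.80) / (3.92/√83.80 + 4.21/√46.01) = 0.4282/(0.4282 + 0.6207) = 0.4083.

0.4083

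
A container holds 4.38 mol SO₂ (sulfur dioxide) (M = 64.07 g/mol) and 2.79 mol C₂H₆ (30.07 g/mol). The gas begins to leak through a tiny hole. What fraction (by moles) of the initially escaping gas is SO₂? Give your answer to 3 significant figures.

Rate_i ∝ x_i/√M_i (Graham's law weighted by mole fraction), so the effusate composition follows n_i/√M_i.
x_SO₂(eff) = (n_SO₂/√M_SO₂) / (n_SO₂/√M_SO₂ + n_C₂H₆/√M_C₂H₆)
= (4.38/√64.07) / (4.38/√64.07 + 2.79/√30.07) = 0.5472/(0.5472 + 0.5088) = 0.518.

0.518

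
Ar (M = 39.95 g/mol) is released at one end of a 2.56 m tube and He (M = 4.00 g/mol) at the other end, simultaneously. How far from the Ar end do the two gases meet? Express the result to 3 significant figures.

In equal time, each gas travels a distance ∝ its rate ∝ 1/√M, so d_Ar/d_He = √(M_He/M_Ar) = √(4.00/39.95) = 0.3164.
With d_Ar + d_He = 2.56 m, d_He = 2.56/(1 + 0.3164) = 1.945 m.
d_Ar = 2.56 − 1.945 = 0.615 m.

0.615 m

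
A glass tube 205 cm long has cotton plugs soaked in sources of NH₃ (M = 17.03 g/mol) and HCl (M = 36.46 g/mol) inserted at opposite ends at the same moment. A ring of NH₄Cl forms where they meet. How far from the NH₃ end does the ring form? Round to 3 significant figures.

Distances travelled in equal time are proportional to diffusion rates, so d_NH₃/d_HCl = √(M_HCl/M_NH₃) = √(36.46/17.03) = 1.463.
With d_NH₃ + d_HCl = 205 cm, d_HCl = 205/(1 + 1.463) = 83.23 cm.
d_NH₃ = 205 − 83.23 = 122 cm.

122 cm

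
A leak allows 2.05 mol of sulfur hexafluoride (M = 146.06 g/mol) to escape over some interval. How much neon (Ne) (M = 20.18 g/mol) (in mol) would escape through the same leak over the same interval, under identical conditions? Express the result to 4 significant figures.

5.515 mol

Since effusion rate ∝ 1/√M, rate_Ne/rate_SF₆ = √(M_SF₆/M_Ne) = √(146.06/20.18) = √7.238 = 2.690.
So the amount for Ne is 2.05 × 2.690 = 5.515 mol.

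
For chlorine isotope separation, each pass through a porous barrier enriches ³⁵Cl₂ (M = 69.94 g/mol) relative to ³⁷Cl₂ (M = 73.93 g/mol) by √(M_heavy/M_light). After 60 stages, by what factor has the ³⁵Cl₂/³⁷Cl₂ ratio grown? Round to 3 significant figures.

5.28

Overall factor = α^60 with α = √(73.93/69.94), i.e. (73.93/69.94)^(60/2).
= 1.05705^30 = 5.28.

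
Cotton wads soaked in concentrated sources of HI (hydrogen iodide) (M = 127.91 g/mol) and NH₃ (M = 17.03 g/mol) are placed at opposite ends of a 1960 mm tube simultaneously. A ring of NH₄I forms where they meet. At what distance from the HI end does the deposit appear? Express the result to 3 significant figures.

524 mm

Graham's law gives d_HI/d_NH₃ = rate_HI/rate_NH₃ = √(M_NH₃/M_HI) = √(17.03/127.91) = 0.3649.
With d_HI + d_NH₃ = 1960 mm, d_NH₃ = 1960/(1 + 0.3649) = 1436 mm.
d_HI = 1960 − 1436 = 524 mm.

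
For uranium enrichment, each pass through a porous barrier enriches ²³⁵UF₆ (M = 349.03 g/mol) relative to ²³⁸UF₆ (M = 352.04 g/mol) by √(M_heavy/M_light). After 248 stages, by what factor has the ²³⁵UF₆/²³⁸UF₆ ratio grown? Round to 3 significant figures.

2.90

The single-stage factor is √(M_heavy/M_light), so 248 stages give [√(352.04/349.03)]^248 = (352.04/349.03)^(248/2).
= 1.00862^124 = 2.90.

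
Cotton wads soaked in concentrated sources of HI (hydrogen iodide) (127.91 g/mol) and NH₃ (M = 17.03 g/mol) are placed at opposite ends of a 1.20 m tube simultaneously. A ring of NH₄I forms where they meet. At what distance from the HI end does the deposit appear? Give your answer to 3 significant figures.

0.321 m

Distances travelled in equal time are proportional to diffusion rates, so d_HI/d_NH₃ = √(M_NH₃/M_HI) = √(17.03/127.91) = 0.3649.
With d_HI + d_NH₃ = 1.20 m, d_NH₃ = 1.20/(1 + 0.3649) = 0.8792 m.
d_HI = 1.20 − 0.8792 = 0.321 m.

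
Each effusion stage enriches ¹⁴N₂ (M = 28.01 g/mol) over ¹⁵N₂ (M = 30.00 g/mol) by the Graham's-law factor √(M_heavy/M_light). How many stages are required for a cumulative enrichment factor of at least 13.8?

77

Single-stage factor α = √(30.00/28.01), so ln α = ½ ln(1.07105) = 0.03432.
Need α^N ≥ 13.8 ⇒ N ≥ ln(13.8) / ln α = 2.625 / 0.03432 = 76.48.
Minimum whole number of stages: N = 77.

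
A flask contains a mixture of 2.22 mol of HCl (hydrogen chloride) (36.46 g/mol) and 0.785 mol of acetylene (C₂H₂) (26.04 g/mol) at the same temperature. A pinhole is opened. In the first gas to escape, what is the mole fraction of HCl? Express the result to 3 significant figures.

Rate_i ∝ x_i/√M_i (Graham's law weighted by mole fraction), so the effusate composition follows n_i/√M_i.
x_HCl(eff) = (n_HCl/√M_HCl) / (n_HCl/√M_HCl + n_C₂H₂/√M_C₂H₂)
= (2.22/√36.46) / (2.22/√36.46 + 0.785/√26.04) = 0.3677/(0.3677 + 0.1538) = 0.705.

0.705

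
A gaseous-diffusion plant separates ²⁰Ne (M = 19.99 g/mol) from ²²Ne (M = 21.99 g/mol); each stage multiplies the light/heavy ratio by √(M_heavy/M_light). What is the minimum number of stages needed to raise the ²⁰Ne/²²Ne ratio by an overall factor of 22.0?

With α = √(21.99/19.99) per stage, ln α = ½ ln(1.10005) = 0.04768.
Need α^N ≥ 22.0 ⇒ N ≥ ln(22.0) / ln α = 3.091 / 0.04768 = 64.83.
Rounding up, N = 65 stages.

65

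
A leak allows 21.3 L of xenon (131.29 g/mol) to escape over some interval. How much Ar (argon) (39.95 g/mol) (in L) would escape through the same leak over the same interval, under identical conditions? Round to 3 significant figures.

38.6 L

From Graham's law, rate_Ar/rate_Xe = √(M_Xe/M_Ar) = √(131.29/39.95) = √3.286 = 1.813.
So the volume for Ar is 21.3 × 1.813 = 38.6 L.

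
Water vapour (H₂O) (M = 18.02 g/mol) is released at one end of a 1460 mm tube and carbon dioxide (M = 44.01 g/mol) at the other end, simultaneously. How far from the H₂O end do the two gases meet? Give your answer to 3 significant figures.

Distances travelled in equal time are proportional to diffusion rates, so d_H₂O/d_CO₂ = √(M_CO₂/M_H₂O) = √(44.01/18.02) = 1.563.
With d_H₂O + d_CO₂ = 1460 mm, d_CO₂ = 1460/(1 + 1.563) = 569.7 mm.
d_H₂O = 1460 − 569.7 = 890 mm.

890 mm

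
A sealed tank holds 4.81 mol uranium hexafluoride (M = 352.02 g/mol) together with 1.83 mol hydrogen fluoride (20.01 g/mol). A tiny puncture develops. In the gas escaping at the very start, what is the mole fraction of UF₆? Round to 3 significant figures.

0.385

Rate_i ∝ x_i/√M_i (Graham's law weighted by mole fraction), so the effusate composition follows n_i/√M_i.
Mole fraction of UF₆ in the effusate = (n_UF₆/√M_UF₆) / (n_UF₆/√M_UF₆ + n_HF/√M_HF)
= (4.81/√352.02) / (4.81/√352.02 + 1.83/√20.01) = 0.2564/(0.2564 + 0.4091) = 0.385.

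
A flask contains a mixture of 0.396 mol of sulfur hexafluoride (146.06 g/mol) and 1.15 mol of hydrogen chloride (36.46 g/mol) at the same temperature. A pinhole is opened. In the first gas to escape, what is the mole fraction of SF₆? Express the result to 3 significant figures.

Effusion rate of each component ∝ n_i/√M_i (partial pressure × 1/√M).
Mole fraction of SF₆ in the effusate = (n_SF₆/√M_SF₆) / (n_SF₆/√M_SF₆ + n_HCl/√M_HCl)
= (0.396/√146.06) / (0.396/√146.06 + 1.15/√36.46) = 0.03277/(0.03277 + 0.1905) = 0.147.

0.147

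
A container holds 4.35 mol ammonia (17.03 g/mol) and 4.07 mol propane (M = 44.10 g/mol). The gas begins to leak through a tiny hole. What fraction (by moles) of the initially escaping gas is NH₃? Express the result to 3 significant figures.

0.632

The effusion rate of species i is ∝ p_i/√M_i ∝ n_i/√M_i.
So x_NH₃ in the escaping gas = (n_NH₃/√M_NH₃) / Σ(n_i/√M_i)
= (4.35/√17.03) / (4.35/√17.03 + 4.07/√44.10) = 1.054/(1.054 + 0.6129) = 0.632.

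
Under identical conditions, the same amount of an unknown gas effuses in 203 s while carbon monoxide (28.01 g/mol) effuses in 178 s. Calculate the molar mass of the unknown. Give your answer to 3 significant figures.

36.4 g/mol

By Graham's law, t_X/t_CO = √(M_X/M_CO).
203/178 = 1.140 = √(M_X/28.01)
M_X = 28.01 × 1.140² = 28.01 × 1.301 = 36.4 g/mol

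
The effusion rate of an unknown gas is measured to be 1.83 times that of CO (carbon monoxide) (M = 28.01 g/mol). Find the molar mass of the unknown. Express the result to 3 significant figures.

From Graham's law, rate_X/rate_CO = √(M_CO/M_X).
1.83 = √(28.01/M_X)
M_X = 28.01 / 1.83² = 28.01 / 3.349 = 8.36 g/mol

8.36 g/mol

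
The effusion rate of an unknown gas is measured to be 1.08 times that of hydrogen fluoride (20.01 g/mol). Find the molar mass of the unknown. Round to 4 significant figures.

Using Graham's law: rate_X/rate_HF = √(M_HF/M_X).
1.08 = √(20.01/M_X)
M_X = 20.01 / 1.08² = 20.01 / 1.166 = 17.16 g/mol

17.16 g/mol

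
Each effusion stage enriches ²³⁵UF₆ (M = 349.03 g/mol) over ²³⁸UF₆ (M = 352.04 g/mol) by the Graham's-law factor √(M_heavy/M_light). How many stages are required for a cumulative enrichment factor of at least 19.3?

Single-stage factor α = √(352.04/349.03), so ln α = ½ ln(1.00862) = 0.004293.
Need α^N ≥ 19.3 ⇒ N ≥ ln(19.3) / ln α = 2.960 / 0.004293 = 689.44.
Minimum whole number of stages: N = 690.

690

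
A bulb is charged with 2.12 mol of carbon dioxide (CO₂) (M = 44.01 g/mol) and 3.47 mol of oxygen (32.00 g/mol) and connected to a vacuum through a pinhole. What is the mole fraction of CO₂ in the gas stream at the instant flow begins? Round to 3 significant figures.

Each component's effusion rate ∝ (its partial pressure)·(1/√M) ∝ n_i/√M_i.
x_CO₂(eff) = (n_CO₂/√M_CO₂) / (n_CO₂/√M_CO₂ + n_O₂/√M_O₂)
= (2.12/√44.01) / (2.12/√44.01 + 3.47/√32.00) = 0.3196/(0.3196 + 0.6134) = 0.343.

0.343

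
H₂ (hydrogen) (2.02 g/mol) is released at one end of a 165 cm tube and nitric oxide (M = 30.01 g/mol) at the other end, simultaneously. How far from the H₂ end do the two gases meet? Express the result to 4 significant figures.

131.0 cm

In equal time, each gas travels a distance ∝ its rate ∝ 1/√M, so d_H₂/d_NO = √(M_NO/M_H₂) = √(30.01/2.02) = 3.854.
With d_H₂ + d_NO = 165 cm, d_NO = 165/(1 + 3.854) = 33.99 cm.
d_H₂ = 165 − 33.99 = 131.0 cm.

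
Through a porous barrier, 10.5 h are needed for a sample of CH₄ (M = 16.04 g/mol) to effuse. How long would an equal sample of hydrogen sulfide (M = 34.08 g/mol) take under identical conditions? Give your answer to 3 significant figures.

Graham's law gives t_H₂S/t_CH₄ = √(M_H₂S/M_CH₄) = √(34.08/16.04) = √2.125 = 1.458.
So the time for H₂S is 10.5 × 1.458 = 15.3 h.

15.3 h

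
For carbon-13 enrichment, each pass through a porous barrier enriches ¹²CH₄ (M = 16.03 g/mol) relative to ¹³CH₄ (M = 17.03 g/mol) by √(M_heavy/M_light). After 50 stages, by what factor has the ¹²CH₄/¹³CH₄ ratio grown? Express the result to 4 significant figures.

The single-stage factor is √(M_heavy/M_light), so 50 stages give [√(17.03/16.03)]^50 = (17.03/16.03)^(50/2).
= 1.06238^25 = 4.540.

4.540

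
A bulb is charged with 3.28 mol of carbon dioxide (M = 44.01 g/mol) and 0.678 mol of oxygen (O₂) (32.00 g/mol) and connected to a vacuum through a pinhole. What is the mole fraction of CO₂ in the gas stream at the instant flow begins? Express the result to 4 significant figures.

Effusion rate of each component ∝ n_i/√M_i (partial pressure × 1/√M).
x_CO₂(eff) = (n_CO₂/√M_CO₂) / (n_CO₂/√M_CO₂ + n_O₂/√M_O₂)
= (3.28/√44.01) / (3.28/√44.01 + 0.678/√32.00) = 0.4944/(0.4944 + 0.1199) = 0.8049.

0.8049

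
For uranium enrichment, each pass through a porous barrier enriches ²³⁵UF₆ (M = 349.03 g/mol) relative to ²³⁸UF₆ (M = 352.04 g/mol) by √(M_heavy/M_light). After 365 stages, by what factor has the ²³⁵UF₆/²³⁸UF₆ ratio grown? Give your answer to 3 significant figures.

4.79

After 365 stages the ratio has grown by (√(352.04/349.03))^365 = (352.04/349.03)^(365/2).
= 1.00862^(365/2) = 4.79.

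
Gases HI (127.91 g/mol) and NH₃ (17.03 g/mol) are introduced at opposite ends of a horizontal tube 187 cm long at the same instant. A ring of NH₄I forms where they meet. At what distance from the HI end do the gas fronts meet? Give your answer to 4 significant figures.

49.99 cm

Distances travelled in equal time are proportional to diffusion rates, so d_HI/d_NH₃ = √(M_NH₃/M_HI) = √(17.03/127.91) = 0.3649.
With d_HI + d_NH₃ = 187 cm, d_NH₃ = 187/(1 + 0.3649) = 137.0 cm.
d_HI = 187 − 137.0 = 49.99 cm.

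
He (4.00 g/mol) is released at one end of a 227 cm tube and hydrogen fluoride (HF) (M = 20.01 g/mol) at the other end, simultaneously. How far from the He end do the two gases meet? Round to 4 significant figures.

Graham's law gives d_He/d_HF = rate_He/rate_HF = √(M_HF/M_He) = √(20.01/4.00) = 2.237.
With d_He + d_HF = 227 cm, d_HF = 227/(1 + 2.237) = 70.13 cm.
d_He = 227 − 70.13 = 156.9 cm.

156.9 cm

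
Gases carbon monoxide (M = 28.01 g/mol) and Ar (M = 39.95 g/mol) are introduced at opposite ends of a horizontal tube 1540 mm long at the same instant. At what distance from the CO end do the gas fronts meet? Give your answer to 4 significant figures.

838.2 mm

In equal time, each gas travels a distance ∝ its rate ∝ 1/√M, so d_CO/d_Ar = √(M_Ar/M_CO) = √(39.95/28.01) = 1.194.
With d_CO + d_Ar = 1540 mm, d_Ar = 1540/(1 + 1.194) = 701.8 mm.
d_CO = 1540 − 701.8 = 838.2 mm.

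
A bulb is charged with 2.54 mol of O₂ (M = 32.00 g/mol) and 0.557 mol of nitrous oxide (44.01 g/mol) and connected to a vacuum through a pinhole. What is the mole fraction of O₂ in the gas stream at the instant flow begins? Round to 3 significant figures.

0.842

Rate_i ∝ x_i/√M_i (Graham's law weighted by mole fraction), so the effusate composition follows n_i/√M_i.
So x_O₂ in the escaping gas = (n_O₂/√M_O₂) / Σ(n_i/√M_i)
= (2.54/√32.00) / (2.54/√32.00 + 0.557/√44.01) = 0.4490/(0.4490 + 0.08396) = 0.842.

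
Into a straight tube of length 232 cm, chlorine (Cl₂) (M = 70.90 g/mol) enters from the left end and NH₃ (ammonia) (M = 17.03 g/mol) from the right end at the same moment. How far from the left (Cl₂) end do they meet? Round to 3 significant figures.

76.3 cm

In equal time, each gas travels a distance ∝ its rate ∝ 1/√M, so d_Cl₂/d_NH₃ = √(M_NH₃/M_Cl₂) = √(17.03/70.90) = 0.4901.
With d_Cl₂ + d_NH₃ = 232 cm, d_NH₃ = 232/(1 + 0.4901) = 155.7 cm.
d_Cl₂ = 232 − 155.7 = 76.3 cm.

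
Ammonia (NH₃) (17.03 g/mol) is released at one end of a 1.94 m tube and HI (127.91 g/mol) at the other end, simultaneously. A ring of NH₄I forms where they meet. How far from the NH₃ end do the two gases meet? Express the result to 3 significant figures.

1.42 m

Distances travelled in equal time are proportional to diffusion rates, so d_NH₃/d_HI = √(M_HI/M_NH₃) = √(127.91/17.03) = 2.741.
With d_NH₃ + d_HI = 1.94 m, d_HI = 1.94/(1 + 2.741) = 0.5186 m.
d_NH₃ = 1.94 − 0.5186 = 1.42 m.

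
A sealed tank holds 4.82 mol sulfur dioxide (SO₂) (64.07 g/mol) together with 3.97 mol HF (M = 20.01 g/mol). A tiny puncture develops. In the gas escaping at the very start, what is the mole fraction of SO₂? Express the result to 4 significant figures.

The effusion rate of species i is ∝ p_i/√M_i ∝ n_i/√M_i.
So x_SO₂ in the escaping gas = (n_SO₂/√M_SO₂) / Σ(n_i/√M_i)
= (4.82/√64.07) / (4.82/√64.07 + 3.97/√20.01) = 0.6022/(0.6022 + 0.8875) = 0.4042.

0.4042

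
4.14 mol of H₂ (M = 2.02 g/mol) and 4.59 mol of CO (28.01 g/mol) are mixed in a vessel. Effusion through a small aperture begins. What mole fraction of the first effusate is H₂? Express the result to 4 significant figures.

The effusion rate of species i is ∝ p_i/√M_i ∝ n_i/√M_i.
So x_H₂ in the escaping gas = (n_H₂/√M_H₂) / Σ(n_i/√M_i)
= (4.14/√2.02) / (4.14/√2.02 + 4.59/√28.01) = 2.913/(2.913 + 0.8673) = 0.7706.

0.7706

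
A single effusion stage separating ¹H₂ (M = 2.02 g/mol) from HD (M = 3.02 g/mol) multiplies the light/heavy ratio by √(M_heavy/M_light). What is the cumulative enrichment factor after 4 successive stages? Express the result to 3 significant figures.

The single-stage factor is √(M_heavy/M_light), so 4 stages give [√(3.02/2.02)]^4 = (3.02/2.02)^(4/2).
= 1.49505^2 = 2.24.

2.24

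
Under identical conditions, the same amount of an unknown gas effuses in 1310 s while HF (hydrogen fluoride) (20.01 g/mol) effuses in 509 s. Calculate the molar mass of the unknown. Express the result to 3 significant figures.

Graham's law gives t_X/t_HF = √(M_X/M_HF).
1310/509 = 2.574 = √(M_X/20.01)
M_X = 20.01 × 2.574² = 20.01 × 6.624 = 133 g/mol

133 g/mol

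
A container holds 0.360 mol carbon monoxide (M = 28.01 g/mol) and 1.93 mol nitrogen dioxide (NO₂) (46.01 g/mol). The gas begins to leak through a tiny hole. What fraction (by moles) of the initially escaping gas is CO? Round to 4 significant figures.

The effusion rate of species i is ∝ p_i/√M_i ∝ n_i/√M_i.
x_CO(eff) = (n_CO/√M_CO) / (n_CO/√M_CO + n_NO₂/√M_NO₂)
= (0.360/√28.01) / (0.360/√28.01 + 1.93/√46.01) = 0.06802/(0.06802 + 0.2845) = 0.1929.

0.1929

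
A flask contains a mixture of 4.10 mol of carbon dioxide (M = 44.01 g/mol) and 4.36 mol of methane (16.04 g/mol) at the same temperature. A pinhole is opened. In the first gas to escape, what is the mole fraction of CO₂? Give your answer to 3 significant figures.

0.362

The effusion rate of species i is ∝ p_i/√M_i ∝ n_i/√M_i.
So x_CO₂ in the escaping gas = (n_CO₂/√M_CO₂) / Σ(n_i/√M_i)
= (4.10/√44.01) / (4.10/√44.01 + 4.36/√16.04) = 0.6180/(0.6180 + 1.089) = 0.362.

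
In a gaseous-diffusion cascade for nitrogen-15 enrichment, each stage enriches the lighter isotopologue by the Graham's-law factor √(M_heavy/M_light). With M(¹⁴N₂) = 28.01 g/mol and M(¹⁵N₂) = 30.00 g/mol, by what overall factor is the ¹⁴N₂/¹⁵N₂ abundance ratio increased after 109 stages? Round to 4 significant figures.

The single-stage factor is √(M_heavy/M_light), so 109 stages give [√(30.00/28.01)]^109 = (30.00/28.01)^(109/2).
= 1.07105^(109/2) = 42.13.

42.13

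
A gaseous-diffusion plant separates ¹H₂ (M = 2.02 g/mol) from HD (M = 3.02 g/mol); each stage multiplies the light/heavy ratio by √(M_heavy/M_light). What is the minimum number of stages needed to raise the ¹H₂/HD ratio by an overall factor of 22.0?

16

With α = √(3.02/2.02) per stage, ln α = ½ ln(1.49505) = 0.2011.
Need α^N ≥ 22.0 ⇒ N ≥ ln(22.0) / ln α = 3.091 / 0.2011 = 15.37.
Minimum whole number of stages: N = 16.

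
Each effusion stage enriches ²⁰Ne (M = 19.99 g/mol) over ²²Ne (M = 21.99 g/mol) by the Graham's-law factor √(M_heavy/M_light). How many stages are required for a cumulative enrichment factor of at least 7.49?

43

Single-stage factor α = √(21.99/19.99), so ln α = ½ ln(1.10005) = 0.04768.
Need α^N ≥ 7.49 ⇒ N ≥ ln(7.49) / ln α = 2.014 / 0.04768 = 42.23.
So at least 43 stages are needed.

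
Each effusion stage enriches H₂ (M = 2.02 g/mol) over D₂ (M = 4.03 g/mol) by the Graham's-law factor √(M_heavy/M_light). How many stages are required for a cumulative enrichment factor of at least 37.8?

11

Per stage α = (4.03/2.02)^(1/2) = 1.99505^0.5, giving ln α = 0.3453.
Need α^N ≥ 37.8 ⇒ N ≥ ln(37.8) / ln α = 3.632 / 0.3453 = 10.52.
Minimum whole number of stages: N = 11.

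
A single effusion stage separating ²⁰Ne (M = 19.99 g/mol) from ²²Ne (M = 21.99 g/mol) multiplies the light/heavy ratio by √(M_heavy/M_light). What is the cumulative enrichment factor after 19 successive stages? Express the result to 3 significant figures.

Overall factor = α^19 with α = √(21.99/19.99), i.e. (21.99/19.99)^(19/2).
= 1.10005^(19/2) = 2.47.

2.47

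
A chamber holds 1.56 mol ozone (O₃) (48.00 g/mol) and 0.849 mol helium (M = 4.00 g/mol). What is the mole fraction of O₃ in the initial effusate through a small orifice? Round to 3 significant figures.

The effusion rate of species i is ∝ p_i/√M_i ∝ n_i/√M_i.
x_O₃(eff) = (n_O₃/√M_O₃) / (n_O₃/√M_O₃ + n_He/√M_He)
= (1.56/√48.00) / (1.56/√48.00 + 0.849/√4.00) = 0.2252/(0.2252 + 0.4245) = 0.347.

0.347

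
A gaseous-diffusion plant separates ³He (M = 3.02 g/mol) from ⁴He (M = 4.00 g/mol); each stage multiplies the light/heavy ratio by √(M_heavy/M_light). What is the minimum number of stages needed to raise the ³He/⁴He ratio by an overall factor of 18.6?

Per stage α = (4.00/3.02)^(1/2) = 1.32450^0.5, giving ln α = 0.1405.
Need α^N ≥ 18.6 ⇒ N ≥ ln(18.6) / ln α = 2.923 / 0.1405 = 20.80.
Rounding up, N = 21 stages.

21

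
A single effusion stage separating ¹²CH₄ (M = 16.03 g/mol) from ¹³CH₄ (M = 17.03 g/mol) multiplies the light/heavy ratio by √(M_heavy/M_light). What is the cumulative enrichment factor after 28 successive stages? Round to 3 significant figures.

2.33

Overall factor = α^28 with α = √(17.03/16.03), i.e. (17.03/16.03)^(28/2).
= 1.06238^14 = 2.33.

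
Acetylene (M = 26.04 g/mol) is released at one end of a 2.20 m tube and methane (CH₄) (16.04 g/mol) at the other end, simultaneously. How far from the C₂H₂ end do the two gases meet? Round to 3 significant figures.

0.967 m

The fronts meet when d_C₂H₂ + d_CH₄ = L with d_C₂H₂/d_CH₄ = √(M_CH₄/M_C₂H₂) (Graham's law). Here √(M_CH₄/M_C₂H₂) = √(16.04/26.04) = 0.7848.
With d_C₂H₂ + d_CH₄ = 2.20 m, d_CH₄ = 2.20/(1 + 0.7848) = 1.233 m.
d_C₂H₂ = 2.20 − 1.233 = 0.967 m.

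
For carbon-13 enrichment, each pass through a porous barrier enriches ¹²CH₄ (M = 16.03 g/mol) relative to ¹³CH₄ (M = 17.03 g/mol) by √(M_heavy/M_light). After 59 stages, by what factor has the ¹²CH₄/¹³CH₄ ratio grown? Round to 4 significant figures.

5.961

Each stage multiplies the ratio by α = √(17.03/16.03), so after 59 stages the overall factor is α^59 = (17.03/16.03)^(59/2).
= 1.06238^(59/2) = 5.961.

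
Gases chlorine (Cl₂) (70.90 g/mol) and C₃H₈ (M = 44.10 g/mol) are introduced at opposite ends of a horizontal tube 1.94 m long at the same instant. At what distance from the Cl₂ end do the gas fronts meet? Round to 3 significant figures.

The fronts meet when d_Cl₂ + d_C₃H₈ = L with d_Cl₂/d_C₃H₈ = √(M_C₃H₈/M_Cl₂) (Graham's law). Here √(M_C₃H₈/M_Cl₂) = √(44.10/70.90) = 0.7887.
With d_Cl₂ + d_C₃H₈ = 1.94 m, d_C₃H₈ = 1.94/(1 + 0.7887) = 1.085 m.
d_Cl₂ = 1.94 − 1.085 = 0.855 m.

0.855 m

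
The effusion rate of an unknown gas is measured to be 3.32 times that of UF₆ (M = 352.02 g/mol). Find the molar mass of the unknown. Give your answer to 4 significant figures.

31.94 g/mol

Since effusion rate ∝ 1/√M, rate_X/rate_UF₆ = √(M_UF₆/M_X).
3.32 = √(352.02/M_X)
M_X = 352.02 / 3.32² = 352.02 / 11.02 = 31.94 g/mol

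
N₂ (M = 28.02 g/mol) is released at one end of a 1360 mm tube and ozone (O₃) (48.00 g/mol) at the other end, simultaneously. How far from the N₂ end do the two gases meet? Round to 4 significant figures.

771.0 mm

In equal time, each gas travels a distance ∝ its rate ∝ 1/√M, so d_N₂/d_O₃ = √(M_O₃/M_N₂) = √(48.00/28.02) = 1.309.
With d_N₂ + d_O₃ = 1360 mm, d_O₃ = 1360/(1 + 1.309) = 589.0 mm.
d_N₂ = 1360 − 589.0 = 771.0 mm.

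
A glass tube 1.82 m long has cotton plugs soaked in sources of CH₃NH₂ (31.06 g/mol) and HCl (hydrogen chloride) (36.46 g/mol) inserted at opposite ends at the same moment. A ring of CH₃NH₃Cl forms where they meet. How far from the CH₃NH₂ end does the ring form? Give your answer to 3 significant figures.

The fronts meet when d_CH₃NH₂ + d_HCl = L with d_CH₃NH₂/d_HCl = √(M_HCl/M_CH₃NH₂) (Graham's law). Here √(M_HCl/M_CH₃NH₂) = √(36.46/31.06) = 1.083.
With d_CH₃NH₂ + d_HCl = 1.82 m, d_HCl = 1.82/(1 + 1.083) = 0.8736 m.
d_CH₃NH₂ = 1.82 − 0.8736 = 0.946 m.

0.946 m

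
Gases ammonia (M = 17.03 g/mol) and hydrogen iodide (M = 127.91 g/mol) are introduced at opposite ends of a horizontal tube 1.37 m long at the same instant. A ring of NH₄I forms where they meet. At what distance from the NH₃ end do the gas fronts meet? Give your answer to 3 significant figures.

1.00 m

Distances travelled in equal time are proportional to diffusion rates, so d_NH₃/d_HI = √(M_HI/M_NH₃) = √(127.91/17.03) = 2.741.
With d_NH₃ + d_HI = 1.37 m, d_HI = 1.37/(1 + 2.741) = 0.3663 m.
d_NH₃ = 1.37 − 0.3663 = 1.00 m.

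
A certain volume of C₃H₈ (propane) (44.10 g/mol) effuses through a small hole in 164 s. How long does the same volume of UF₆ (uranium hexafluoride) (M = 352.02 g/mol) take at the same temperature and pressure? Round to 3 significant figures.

463 s

From Graham's law, t_UF₆/t_C₃H₈ = √(M_UF₆/M_C₃H₈) = √(352.02/44.10) = √7.982 = 2.825.
So the time for UF₆ is 164 × 2.825 = 463 s.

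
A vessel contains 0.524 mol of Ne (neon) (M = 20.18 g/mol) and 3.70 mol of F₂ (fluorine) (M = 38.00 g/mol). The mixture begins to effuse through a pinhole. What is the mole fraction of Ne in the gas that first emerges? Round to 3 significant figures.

0.163

Each component's effusion rate ∝ (its partial pressure)·(1/√M) ∝ n_i/√M_i.
Mole fraction of Ne in the effusate = (n_Ne/√M_Ne) / (n_Ne/√M_Ne + n_F₂/√M_F₂)
= (0.524/√20.18) / (0.524/√20.18 + 3.70/√38.00) = 0.1166/(0.1166 + 0.6002) = 0.163.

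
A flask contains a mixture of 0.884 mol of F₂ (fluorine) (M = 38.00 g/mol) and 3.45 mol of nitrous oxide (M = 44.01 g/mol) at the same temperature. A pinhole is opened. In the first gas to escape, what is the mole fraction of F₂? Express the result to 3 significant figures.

0.216

Rate_i ∝ x_i/√M_i (Graham's law weighted by mole fraction), so the effusate composition follows n_i/√M_i.
x_F₂(eff) = (n_F₂/√M_F₂) / (n_F₂/√M_F₂ + n_N₂O/√M_N₂O)
= (0.884/√38.00) / (0.884/√38.00 + 3.45/√44.01) = 0.1434/(0.1434 + 0.5200) = 0.216.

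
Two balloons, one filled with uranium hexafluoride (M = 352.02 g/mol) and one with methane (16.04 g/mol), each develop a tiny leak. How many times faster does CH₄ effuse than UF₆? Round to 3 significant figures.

4.68

Since effusion rate ∝ 1/√M, rate_CH₄/rate_UF₆ = √(M_UF₆/M_CH₄) = √(352.02/16.04) = √21.95 = 4.68.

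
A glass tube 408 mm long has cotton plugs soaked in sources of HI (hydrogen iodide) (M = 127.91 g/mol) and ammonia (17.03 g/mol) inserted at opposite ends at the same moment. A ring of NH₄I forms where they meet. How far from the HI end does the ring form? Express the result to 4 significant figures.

Distances travelled in equal time are proportional to diffusion rates, so d_HI/d_NH₃ = √(M_NH₃/M_HI) = √(17.03/127.91) = 0.3649.
With d_HI + d_NH₃ = 408 mm, d_NH₃ = 408/(1 + 0.3649) = 298.9 mm.
d_HI = 408 − 298.9 = 109.1 mm.

109.1 mm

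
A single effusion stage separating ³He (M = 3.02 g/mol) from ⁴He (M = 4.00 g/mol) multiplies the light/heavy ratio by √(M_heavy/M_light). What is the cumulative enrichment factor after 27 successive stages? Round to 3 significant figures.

After 27 stages the ratio has grown by (√(4.00/3.02))^27 = (4.00/3.02)^(27/2).
= 1.32450^(27/2) = 44.4.

44.4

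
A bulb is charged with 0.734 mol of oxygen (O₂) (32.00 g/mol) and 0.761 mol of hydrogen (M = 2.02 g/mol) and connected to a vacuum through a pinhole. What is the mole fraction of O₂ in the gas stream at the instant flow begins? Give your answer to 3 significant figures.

The effusion rate of species i is ∝ p_i/√M_i ∝ n_i/√M_i.
So x_O₂ in the escaping gas = (n_O₂/√M_O₂) / Σ(n_i/√M_i)
= (0.734/√32.00) / (0.734/√32.00 + 0.761/√2.02) = 0.1298/(0.1298 + 0.5354) = 0.195.

0.195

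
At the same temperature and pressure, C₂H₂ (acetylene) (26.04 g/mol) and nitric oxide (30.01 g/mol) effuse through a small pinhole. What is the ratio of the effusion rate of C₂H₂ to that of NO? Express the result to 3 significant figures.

Since effusion rate ∝ 1/√M, rate_C₂H₂/rate_NO = √(M_NO/M_C₂H₂) = √(30.01/26.04) = √1.152 = 1.07.

1.07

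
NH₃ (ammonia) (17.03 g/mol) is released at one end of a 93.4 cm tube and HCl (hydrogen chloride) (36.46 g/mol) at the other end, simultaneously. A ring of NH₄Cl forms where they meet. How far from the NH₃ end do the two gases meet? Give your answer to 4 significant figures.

55.48 cm

Graham's law gives d_NH₃/d_HCl = rate_NH₃/rate_HCl = √(M_HCl/M_NH₃) = √(36.46/17.03) = 1.463.
With d_NH₃ + d_HCl = 93.4 cm, d_HCl = 93.4/(1 + 1.463) = 37.92 cm.
d_NH₃ = 93.4 − 37.92 = 55.48 cm.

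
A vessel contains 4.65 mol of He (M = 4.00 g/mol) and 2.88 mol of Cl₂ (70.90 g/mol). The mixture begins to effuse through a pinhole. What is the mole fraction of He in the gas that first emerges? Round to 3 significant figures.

The effusion rate of species i is ∝ p_i/√M_i ∝ n_i/√M_i.
Mole fraction of He in the effusate = (n_He/√M_He) / (n_He/√M_He + n_Cl₂/√M_Cl₂)
= (4.65/√4.00) / (4.65/√4.00 + 2.88/√70.90) = 2.325/(2.325 + 0.3420) = 0.872.

0.872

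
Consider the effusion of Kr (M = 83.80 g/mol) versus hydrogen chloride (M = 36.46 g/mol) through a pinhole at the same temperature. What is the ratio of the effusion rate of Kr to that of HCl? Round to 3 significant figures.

0.660

From Graham's law, rate_Kr/rate_HCl = √(M_HCl/M_Kr) = √(36.46/83.80) = √0.4351 = 0.660.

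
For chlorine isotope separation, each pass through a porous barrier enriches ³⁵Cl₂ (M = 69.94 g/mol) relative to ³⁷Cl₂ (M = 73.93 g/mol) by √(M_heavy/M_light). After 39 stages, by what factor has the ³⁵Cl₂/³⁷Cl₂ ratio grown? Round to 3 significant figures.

2.95

After 39 stages the ratio has grown by (√(73.93/69.94))^39 = (73.93/69.94)^(39/2).
= 1.05705^(39/2) = 2.95.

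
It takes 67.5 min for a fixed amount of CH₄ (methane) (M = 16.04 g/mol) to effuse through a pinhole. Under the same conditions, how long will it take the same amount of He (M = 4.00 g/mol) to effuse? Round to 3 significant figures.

Since effusion rate ∝ 1/√M, t_He/t_CH₄ = √(M_He/M_CH₄) = √(4.00/16.04) = √0.2494 = 0.4994.
So the time for He is 67.5 × 0.4994 = 33.7 min.

33.7 min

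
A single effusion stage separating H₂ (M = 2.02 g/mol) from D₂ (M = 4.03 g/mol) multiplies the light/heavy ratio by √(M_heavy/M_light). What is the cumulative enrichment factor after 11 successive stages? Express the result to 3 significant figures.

After 11 stages the ratio has grown by (√(4.03/2.02))^11 = (4.03/2.02)^(11/2).
= 1.99505^(11/2) = 44.6.

44.6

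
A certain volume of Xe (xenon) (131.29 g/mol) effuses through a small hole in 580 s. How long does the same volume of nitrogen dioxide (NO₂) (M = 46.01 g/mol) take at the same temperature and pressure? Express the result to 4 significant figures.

Using Graham's law: t_NO₂/t_Xe = √(M_NO₂/M_Xe) = √(46.01/131.29) = √0.3504 = 0.5920.
So the time for NO₂ is 580 × 0.5920 = 343.4 s.

343.4 s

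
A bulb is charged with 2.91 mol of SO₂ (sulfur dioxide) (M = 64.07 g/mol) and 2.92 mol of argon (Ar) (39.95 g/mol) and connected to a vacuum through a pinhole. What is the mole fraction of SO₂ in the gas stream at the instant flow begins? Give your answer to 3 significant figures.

0.440

The effusion rate of species i is ∝ p_i/√M_i ∝ n_i/√M_i.
Mole fraction of SO₂ in the effusate = (n_SO₂/√M_SO₂) / (n_SO₂/√M_SO₂ + n_Ar/√M_Ar)
= (2.91/√64.07) / (2.91/√64.07 + 2.92/√39.95) = 0.3636/(0.3636 + 0.4620) = 0.440.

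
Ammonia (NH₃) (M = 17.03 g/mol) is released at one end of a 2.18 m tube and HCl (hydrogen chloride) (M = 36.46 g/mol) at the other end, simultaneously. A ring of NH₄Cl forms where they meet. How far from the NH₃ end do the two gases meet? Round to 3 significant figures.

1.29 m

In equal time, each gas travels a distance ∝ its rate ∝ 1/√M, so d_NH₃/d_HCl = √(M_HCl/M_NH₃) = √(36.46/17.03) = 1.463.
With d_NH₃ + d_HCl = 2.18 m, d_HCl = 2.18/(1 + 1.463) = 0.8850 m.
d_NH₃ = 2.18 − 0.8850 = 1.29 m.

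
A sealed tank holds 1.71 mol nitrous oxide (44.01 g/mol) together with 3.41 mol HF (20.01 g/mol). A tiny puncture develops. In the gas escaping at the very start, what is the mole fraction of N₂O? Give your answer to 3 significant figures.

Effusion rate of each component ∝ n_i/√M_i (partial pressure × 1/√M).
So x_N₂O in the escaping gas = (n_N₂O/√M_N₂O) / Σ(n_i/√M_i)
= (1.71/√44.01) / (1.71/√44.01 + 3.41/√20.01) = 0.2578/(0.2578 + 0.7623) = 0.253.

0.253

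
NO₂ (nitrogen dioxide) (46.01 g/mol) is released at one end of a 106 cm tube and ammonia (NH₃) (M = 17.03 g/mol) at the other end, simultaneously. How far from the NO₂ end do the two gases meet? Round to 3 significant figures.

40.1 cm

Graham's law gives d_NO₂/d_NH₃ = rate_NO₂/rate_NH₃ = √(M_NH₃/M_NO₂) = √(17.03/46.01) = 0.6084.
With d_NO₂ + d_NH₃ = 106 cm, d_NH₃ = 106/(1 + 0.6084) = 65.90 cm.
d_NO₂ = 106 − 65.90 = 40.1 cm.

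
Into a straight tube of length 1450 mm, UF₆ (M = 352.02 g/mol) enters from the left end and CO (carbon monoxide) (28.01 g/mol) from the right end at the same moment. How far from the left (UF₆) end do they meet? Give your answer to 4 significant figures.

The fronts meet when d_UF₆ + d_CO = L with d_UF₆/d_CO = √(M_CO/M_UF₆) (Graham's law). Here √(M_CO/M_UF₆) = √(28.01/352.02) = 0.2821.
With d_UF₆ + d_CO = 1450 mm, d_CO = 1450/(1 + 0.2821) = 1131 mm.
d_UF₆ = 1450 − 1131 = 319.0 mm.

319.0 mm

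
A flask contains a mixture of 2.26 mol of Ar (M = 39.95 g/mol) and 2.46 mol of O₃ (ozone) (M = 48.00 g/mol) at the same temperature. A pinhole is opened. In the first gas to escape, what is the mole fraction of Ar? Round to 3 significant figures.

0.502

Effusion rate of each component ∝ n_i/√M_i (partial pressure × 1/√M).
So x_Ar in the escaping gas = (n_Ar/√M_Ar) / Σ(n_i/√M_i)
= (2.26/√39.95) / (2.26/√39.95 + 2.46/√48.00) = 0.3576/(0.3576 + 0.3551) = 0.502.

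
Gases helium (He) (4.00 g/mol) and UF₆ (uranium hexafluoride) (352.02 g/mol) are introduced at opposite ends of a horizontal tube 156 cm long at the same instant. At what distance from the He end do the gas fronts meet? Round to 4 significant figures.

141.0 cm

In equal time, each gas travels a distance ∝ its rate ∝ 1/√M, so d_He/d_UF₆ = √(M_UF₆/M_He) = √(352.02/4.00) = 9.381.
With d_He + d_UF₆ = 156 cm, d_UF₆ = 156/(1 + 9.381) = 15.03 cm.
d_He = 156 − 15.03 = 141.0 cm.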